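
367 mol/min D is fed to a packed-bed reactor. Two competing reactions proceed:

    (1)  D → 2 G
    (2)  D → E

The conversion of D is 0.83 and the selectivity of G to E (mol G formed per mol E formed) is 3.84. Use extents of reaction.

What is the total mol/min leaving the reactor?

Conversion of D: D consumed = 0.83 × 367 = 304.6 mol/min = 1ξ₁ + 1ξ₂.
Selectivity: 2ξ₁ / (1ξ₂) = 3.84 → ξ₁ = 1.92 ξ₂.
Substitute: (1·1.92 + 1) ξ₂ = 304.6 → ξ₂ = 104.3 mol/min, ξ₁ = 200.3 mol/min.
Outlet amounts (n = n₀ + Σ ν·ξ):
  D: 367 − 1(200.3) − 1(104.3) = 62.39
  G: 0 + 2(200.3) = 400.6
  E: 0 + 1(104.3) = 104.3
Total out = 62.39 + 400.6 + 104.3 = 567.3 mol/min.

567 mol/min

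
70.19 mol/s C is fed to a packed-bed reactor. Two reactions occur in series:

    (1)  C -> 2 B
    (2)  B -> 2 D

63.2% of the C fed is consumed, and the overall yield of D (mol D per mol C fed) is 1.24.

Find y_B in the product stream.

Conversion of C: C consumed = 1ξ₁ = 0.632 × 70.19 → ξ₁ = 44.36 mol/s.
Yield of D: 2ξ₂ / 70.19 = 1.24 → ξ₂ = 43.52 mol/s.
Outlet amounts (n = n₀ + Σ ν·ξ):
  C: 70.19 − 1(44.36) = 25.83
  B: 0 + 2(44.36) − 1(43.52) = 45.2
  D: 0 + 2(43.52) = 87.04
Total out = 158.1 mol/s; y_B = 45.2 / 158.1 = 0.286.

0.286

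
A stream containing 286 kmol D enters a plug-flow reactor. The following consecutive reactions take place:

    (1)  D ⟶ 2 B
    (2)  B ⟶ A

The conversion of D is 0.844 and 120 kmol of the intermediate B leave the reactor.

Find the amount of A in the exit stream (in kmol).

Conversion of D: D consumed = 1ξ₁ = 0.844 × 286 → ξ₁ = 241.4 kmol.
B balance: n_B = 0 + 2ξ₁ − 1ξ₂ = 120 → ξ₂ = (2·241.4 − 120)/1 = 362.8 kmol.
Outlet amounts (n = n₀ + Σ ν·ξ):
  D: 286 − 1(241.4) = 44.62
  B: 0 + 2(241.4) − 1(362.8) = 120
  A: 0 + 1(362.8) = 362.8

363 kmol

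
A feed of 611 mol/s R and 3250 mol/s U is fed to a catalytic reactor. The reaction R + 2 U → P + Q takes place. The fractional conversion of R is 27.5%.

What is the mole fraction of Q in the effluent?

R reacted = 0.275 × 611 = 168 mol/s; ν_R = −1, so ξ = 168/1 = 168 mol/s.
Outlet amounts (n = n₀ + ν ξ):
  R: 611 − 1(168) = 443
  U: 3250 − 2(168) = 2914
  P: 0 + 1(168) = 168
  Q: 0 + 1(168) = 168
Total out = 3693 mol/s; y_Q = 168 / 3693 = 0.0455.

0.0455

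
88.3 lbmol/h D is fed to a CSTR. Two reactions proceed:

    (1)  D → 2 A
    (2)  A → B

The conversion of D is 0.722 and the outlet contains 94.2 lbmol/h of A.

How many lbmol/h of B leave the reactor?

Conversion of D: D consumed = 1ξ₁ = 0.722 × 88.3 → ξ₁ = 63.75 lbmol/h.
A balance: n_A = 0 + 2ξ₁ − 1ξ₂ = 94.2 → ξ₂ = (2·63.75 − 94.2)/1 = 33.31 lbmol/h.
Outlet amounts (n = n₀ + Σ ν·ξ):
  D: 88.3 − 1(63.75) = 24.55
  A: 0 + 2(63.75) − 1(33.31) = 94.2
  B: 0 + 1(33.31) = 33.31

33.3 lbmol/h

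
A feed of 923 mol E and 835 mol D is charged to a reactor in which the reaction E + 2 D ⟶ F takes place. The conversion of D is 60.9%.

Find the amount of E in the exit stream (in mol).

669 mol

D reacted = 0.609 × 835 = 508.5 mol; ν_D = −2, so ξ = 508.5/2 = 254.3 mol.
Outlet amounts (n = n₀ + ν ξ):
  E: 923 − 1(254.3) = 668.7
  D: 835 − 2(254.3) = 326.5
  F: 0 + 1(254.3) = 254.3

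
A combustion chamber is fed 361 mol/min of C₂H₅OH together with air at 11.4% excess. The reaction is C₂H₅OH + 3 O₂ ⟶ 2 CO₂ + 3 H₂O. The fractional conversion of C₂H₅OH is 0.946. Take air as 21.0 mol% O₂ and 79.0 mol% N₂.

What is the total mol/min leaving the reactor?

Stoichiometric O₂ = 3 × 361 = 1083 mol/min; O₂ fed = 1083 × 1.114 = 1206 mol/min.
N₂ fed = 1206 × 79/21 = 4539 mol/min.
Fuel reacted = 0.946 × 361 → ξ = 341.5 mol/min.
Outlet (n = n₀ + ν ξ):
  C₂H₅OH: 361 − 1(341.5) = 19.49
  O₂: 1206 − 3(341.5) = 181.9
  N₂: 4539 (inert)
  CO₂: 0 + 2(341.5) = 683
  H₂O: 0 + 3(341.5) = 1025
Total out = 19.49 + 181.9 + 4539 + 683 + 1025 = 6448 mol/min.

6450 mol/min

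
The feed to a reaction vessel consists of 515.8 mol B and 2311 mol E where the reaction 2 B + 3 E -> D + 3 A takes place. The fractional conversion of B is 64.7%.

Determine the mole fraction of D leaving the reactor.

0.0627

B reacted = 0.647 × 515.8 = 333.7 mol; ν_B = −2, so ξ = 333.7/2 = 166.9 mol.
Outlet amounts (n = n₀ + ν ξ):
  B: 515.8 − 2(166.9) = 182.1
  E: 2311 − 3(166.9) = 1810
  D: 0 + 1(166.9) = 166.9
  A: 0 + 3(166.9) = 500.6
Total out = 2660 mol; y_D = 166.9 / 2660 = 0.06273.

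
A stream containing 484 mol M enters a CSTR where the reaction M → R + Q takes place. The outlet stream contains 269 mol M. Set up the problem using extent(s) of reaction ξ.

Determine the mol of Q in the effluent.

For M: n = n₀ − 1ξ → 269 = 484 − 1ξ, giving ξ = 215 mol.
Outlet amounts (n = n₀ + ν ξ):
  M: 484 − 1(215) = 269
  R: 0 + 1(215) = 215
  Q: 0 + 1(215) = 215

215 mol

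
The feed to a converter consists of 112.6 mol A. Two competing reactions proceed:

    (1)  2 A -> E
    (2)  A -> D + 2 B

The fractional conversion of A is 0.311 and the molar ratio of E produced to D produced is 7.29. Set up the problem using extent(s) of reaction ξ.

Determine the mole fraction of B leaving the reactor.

Conversion of A: A consumed = 0.311 × 112.6 = 35.02 mol = 2ξ₁ + 1ξ₂.
Selectivity: 1ξ₁ / (1ξ₂) = 7.29 → ξ₁ = 7.29 ξ₂.
Substitute: (2·7.29 + 1) ξ₂ = 35.02 → ξ₂ = 2.248 mol, ξ₁ = 16.39 mol.
Outlet amounts (n = n₀ + Σ ν·ξ):
  A: 112.6 − 2(16.39) − 1(2.248) = 77.58
  E: 0 + 1(16.39) = 16.39
  D: 0 + 1(2.248) = 2.248
  B: 0 + 2(2.248) = 4.495
Total out = 100.7 mol; y_B = 4.495 / 100.7 = 0.04464.

0.0446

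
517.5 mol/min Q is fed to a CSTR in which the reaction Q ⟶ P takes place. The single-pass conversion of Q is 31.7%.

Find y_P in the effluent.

0.317

Q reacted = 0.317 × 517.5 = 164 mol/min; ν_Q = −1, so ξ = 164/1 = 164 mol/min.
Outlet amounts (n = n₀ + ν ξ):
  Q: 517.5 − 1(164) = 353.5
  P: 0 + 1(164) = 164
Total out = 517.5 mol/min; y_P = 164 / 517.5 = 0.317.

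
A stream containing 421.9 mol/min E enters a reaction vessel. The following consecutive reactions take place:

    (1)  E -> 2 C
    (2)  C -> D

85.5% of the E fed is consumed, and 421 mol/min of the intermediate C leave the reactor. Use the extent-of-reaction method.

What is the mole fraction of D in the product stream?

Conversion of E: E consumed = 1ξ₁ = 0.855 × 421.9 → ξ₁ = 360.7 mol/min.
C balance: n_C = 0 + 2ξ₁ − 1ξ₂ = 421 → ξ₂ = (2·360.7 − 421)/1 = 300.4 mol/min.
Outlet amounts (n = n₀ + Σ ν·ξ):
  E: 421.9 − 1(360.7) = 61.18
  C: 0 + 2(360.7) − 1(300.4) = 421
  D: 0 + 1(300.4) = 300.4
Total out = 782.6 mol/min; y_D = 300.4 / 782.6 = 0.3839.

0.384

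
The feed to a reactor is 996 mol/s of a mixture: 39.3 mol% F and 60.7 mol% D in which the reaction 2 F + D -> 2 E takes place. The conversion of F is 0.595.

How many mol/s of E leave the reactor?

233 mol/s

F reacted = 0.595 × 391.4 = 232.9 mol/s; ν_F = −2, so ξ = 232.9/2 = 116.4 mol/s.
Outlet amounts (n = n₀ + ν ξ):
  F: 391.4 − 2(116.4) = 158.5
  D: 604.6 − 1(116.4) = 488.1
  E: 0 + 2(116.4) = 232.9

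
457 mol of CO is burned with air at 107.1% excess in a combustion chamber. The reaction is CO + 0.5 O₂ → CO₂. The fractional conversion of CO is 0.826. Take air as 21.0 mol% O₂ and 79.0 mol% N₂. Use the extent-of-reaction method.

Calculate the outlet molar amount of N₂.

Stoichiometric O₂ = 0.5 × 457 = 228.5 mol; O₂ fed = 228.5 × 2.071 = 473.2 mol.
N₂ fed = 473.2 × 79/21 = 1780 mol.
Fuel reacted = 0.826 × 457 → ξ = 377.5 mol.
Outlet (n = n₀ + ν ξ):
  CO: 457 − 1(377.5) = 79.52
  O₂: 473.2 − 0.5(377.5) = 284.5
  N₂: 1780 (inert)
  CO₂: 0 + 1(377.5) = 377.5

1780 mol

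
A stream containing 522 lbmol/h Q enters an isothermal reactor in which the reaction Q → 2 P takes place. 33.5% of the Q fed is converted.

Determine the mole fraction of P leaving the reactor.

Q reacted = 0.335 × 522 = 174.9 lbmol/h; ν_Q = −1, so ξ = 174.9/1 = 174.9 lbmol/h.
Outlet amounts (n = n₀ + ν ξ):
  Q: 522 − 1(174.9) = 347.1
  P: 0 + 2(174.9) = 349.7
Total out = 696.9 lbmol/h; y_P = 349.7 / 696.9 = 0.5019.

0.502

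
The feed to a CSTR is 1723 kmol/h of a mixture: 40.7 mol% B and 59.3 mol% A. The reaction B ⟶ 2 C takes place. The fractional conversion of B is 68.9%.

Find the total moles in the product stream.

2210 kmol/h

B reacted = 0.689 × 701.3 = 483.2 kmol/h; ν_B = −1, so ξ = 483.2/1 = 483.2 kmol/h.
Outlet amounts (n = n₀ + ν ξ):
  B: 701.3 − 1(483.2) = 218.1
  C: 0 + 2(483.2) = 966.3
  A: 1022 (inert)
Total out = 218.1 + 966.3 + 1022 = 2206 kmol/h.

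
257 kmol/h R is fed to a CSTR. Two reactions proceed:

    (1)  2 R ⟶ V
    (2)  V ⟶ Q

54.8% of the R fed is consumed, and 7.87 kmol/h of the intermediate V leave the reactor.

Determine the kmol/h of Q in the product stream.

Conversion of R: R consumed = 2ξ₁ = 0.548 × 257 → ξ₁ = 70.42 kmol/h.
V balance: n_V = 0 + 1ξ₁ − 1ξ₂ = 7.87 → ξ₂ = (1·70.42 − 7.87)/1 = 62.55 kmol/h.
Outlet amounts (n = n₀ + Σ ν·ξ):
  R: 257 − 2(70.42) = 116.2
  V: 0 + 1(70.42) − 1(62.55) = 7.87
  Q: 0 + 1(62.55) = 62.55

62.5 kmol/h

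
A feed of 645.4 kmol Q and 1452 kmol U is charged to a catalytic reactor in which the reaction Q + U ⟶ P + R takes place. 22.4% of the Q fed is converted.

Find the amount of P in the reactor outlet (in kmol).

145 kmol

Q reacted = 0.224 × 645.4 = 144.6 kmol; ν_Q = −1, so ξ = 144.6/1 = 144.6 kmol.
Outlet amounts (n = n₀ + ν ξ):
  Q: 645.4 − 1(144.6) = 500.8
  U: 1452 − 1(144.6) = 1307
  P: 0 + 1(144.6) = 144.6
  R: 0 + 1(144.6) = 144.6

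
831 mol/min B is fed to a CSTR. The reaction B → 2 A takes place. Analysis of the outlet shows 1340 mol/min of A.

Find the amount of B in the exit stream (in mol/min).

For A: n = n₀ + 2ξ → 1340 = 0 + 2ξ, giving ξ = 670 mol/min.
Outlet amounts (n = n₀ + ν ξ):
  B: 831 − 1(670) = 161
  A: 0 + 2(670) = 1340

161 mol/min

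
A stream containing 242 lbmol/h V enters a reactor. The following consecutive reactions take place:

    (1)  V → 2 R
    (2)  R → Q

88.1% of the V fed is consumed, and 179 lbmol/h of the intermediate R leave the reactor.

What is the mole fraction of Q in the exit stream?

0.544

Conversion of V: V consumed = 1ξ₁ = 0.881 × 242 → ξ₁ = 213.2 lbmol/h.
R balance: n_R = 0 + 2ξ₁ − 1ξ₂ = 179 → ξ₂ = (2·213.2 − 179)/1 = 247.4 lbmol/h.
Outlet amounts (n = n₀ + Σ ν·ξ):
  V: 242 − 1(213.2) = 28.8
  R: 0 + 2(213.2) − 1(247.4) = 179
  Q: 0 + 1(247.4) = 247.4
Total out = 455.2 lbmol/h; y_Q = 247.4 / 455.2 = 0.5435.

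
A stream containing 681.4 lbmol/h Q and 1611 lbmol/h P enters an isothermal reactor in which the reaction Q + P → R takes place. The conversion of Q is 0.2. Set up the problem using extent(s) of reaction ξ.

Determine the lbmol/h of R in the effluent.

Q reacted = 0.2 × 681.4 = 136.3 lbmol/h; ν_Q = −1, so ξ = 136.3/1 = 136.3 lbmol/h.
Outlet amounts (n = n₀ + ν ξ):
  Q: 681.4 − 1(136.3) = 545.1
  P: 1611 − 1(136.3) = 1475
  R: 0 + 1(136.3) = 136.3

136 lbmol/h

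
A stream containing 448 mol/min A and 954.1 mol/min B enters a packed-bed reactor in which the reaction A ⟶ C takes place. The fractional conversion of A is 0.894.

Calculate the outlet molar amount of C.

A reacted = 0.894 × 448 = 400.5 mol/min; ν_A = −1, so ξ = 400.5/1 = 400.5 mol/min.
Outlet amounts (n = n₀ + ν ξ):
  A: 448 − 1(400.5) = 47.49
  C: 0 + 1(400.5) = 400.5
  B: 954.1 (inert)

401 mol/min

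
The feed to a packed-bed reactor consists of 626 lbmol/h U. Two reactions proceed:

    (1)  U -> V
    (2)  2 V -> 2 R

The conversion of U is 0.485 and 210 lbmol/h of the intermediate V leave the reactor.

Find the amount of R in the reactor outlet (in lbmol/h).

93.6 lbmol/h

Conversion of U: U consumed = 1ξ₁ = 0.485 × 626 → ξ₁ = 303.6 lbmol/h.
V balance: n_V = 0 + 1ξ₁ − 2ξ₂ = 210 → ξ₂ = (1·303.6 − 210)/2 = 46.81 lbmol/h.
Outlet amounts (n = n₀ + Σ ν·ξ):
  U: 626 − 1(303.6) = 322.4
  V: 0 + 1(303.6) − 2(46.81) = 210
  R: 0 + 2(46.81) = 93.61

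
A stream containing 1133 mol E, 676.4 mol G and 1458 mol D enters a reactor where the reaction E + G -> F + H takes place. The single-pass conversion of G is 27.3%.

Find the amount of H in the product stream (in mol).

G reacted = 0.273 × 676.4 = 184.7 mol; ν_G = −1, so ξ = 184.7/1 = 184.7 mol.
Outlet amounts (n = n₀ + ν ξ):
  E: 1133 − 1(184.7) = 948.3
  G: 676.4 − 1(184.7) = 491.7
  F: 0 + 1(184.7) = 184.7
  H: 0 + 1(184.7) = 184.7
  D: 1458 (inert)

185 mol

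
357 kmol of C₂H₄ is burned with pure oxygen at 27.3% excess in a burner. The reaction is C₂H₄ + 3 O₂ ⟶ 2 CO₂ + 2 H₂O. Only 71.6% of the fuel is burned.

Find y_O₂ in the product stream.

0.347

Stoichiometric O₂ = 3 × 357 = 1071 kmol; O₂ fed = 1071 × 1.273 = 1363 kmol.
Fuel reacted = 0.716 × 357 → ξ = 255.6 kmol.
Outlet (n = n₀ + ν ξ):
  C₂H₄: 357 − 1(255.6) = 101.4
  O₂: 1363 − 3(255.6) = 596.5
  CO₂: 0 + 2(255.6) = 511.2
  H₂O: 0 + 2(255.6) = 511.2
Total out = 1720 kmol; y_O₂ = 596.5 / 1720 = 0.3468.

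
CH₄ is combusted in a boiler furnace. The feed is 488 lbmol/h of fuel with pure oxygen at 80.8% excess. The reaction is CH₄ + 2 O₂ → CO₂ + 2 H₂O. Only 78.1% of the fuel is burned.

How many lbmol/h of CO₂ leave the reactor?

Stoichiometric O₂ = 2 × 488 = 976 lbmol/h; O₂ fed = 976 × 1.808 = 1765 lbmol/h.
Fuel reacted = 0.781 × 488 → ξ = 381.1 lbmol/h.
Outlet (n = n₀ + ν ξ):
  CH₄: 488 − 1(381.1) = 106.9
  O₂: 1765 − 2(381.1) = 1002
  CO₂: 0 + 1(381.1) = 381.1
  H₂O: 0 + 2(381.1) = 762.3

381 lbmol/h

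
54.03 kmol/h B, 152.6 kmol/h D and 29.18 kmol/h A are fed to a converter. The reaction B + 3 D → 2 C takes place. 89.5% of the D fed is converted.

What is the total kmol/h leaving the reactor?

D reacted = 0.895 × 152.6 = 136.6 kmol/h; ν_D = −3, so ξ = 136.6/3 = 45.53 kmol/h.
Outlet amounts (n = n₀ + ν ξ):
  B: 54.03 − 1(45.53) = 8.504
  D: 152.6 − 3(45.53) = 16.02
  C: 0 + 2(45.53) = 91.05
  A: 29.18 (inert)
Total out = 8.504 + 16.02 + 91.05 + 29.18 = 144.8 kmol/h.

145 kmol/h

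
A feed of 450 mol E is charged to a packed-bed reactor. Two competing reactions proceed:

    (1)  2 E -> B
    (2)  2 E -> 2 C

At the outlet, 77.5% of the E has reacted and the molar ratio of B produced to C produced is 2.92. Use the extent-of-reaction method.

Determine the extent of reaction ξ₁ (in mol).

Conversion of E: E consumed = 0.775 × 450 = 348.8 mol = 2ξ₁ + 2ξ₂.
Selectivity: 1ξ₁ / (2ξ₂) = 2.92 → ξ₁ = 5.84 ξ₂.
Substitute: (2·5.84 + 2) ξ₂ = 348.8 → ξ₂ = 25.49 mol, ξ₁ = 148.9 mol.
Outlet amounts (n = n₀ + Σ ν·ξ):
  E: 450 − 2(148.9) − 2(25.49) = 101.2
  B: 0 + 1(148.9) = 148.9
  C: 0 + 2(25.49) = 50.99

ξ₁ = 149 mol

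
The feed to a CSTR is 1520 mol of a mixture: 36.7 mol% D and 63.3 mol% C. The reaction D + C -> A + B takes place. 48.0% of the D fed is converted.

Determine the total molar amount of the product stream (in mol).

D reacted = 0.48 × 557.8 = 267.8 mol; ν_D = −1, so ξ = 267.8/1 = 267.8 mol.
Outlet amounts (n = n₀ + ν ξ):
  D: 557.8 − 1(267.8) = 290.1
  C: 962.2 − 1(267.8) = 694.4
  A: 0 + 1(267.8) = 267.8
  B: 0 + 1(267.8) = 267.8
Total out = 290.1 + 694.4 + 267.8 + 267.8 = 1520 mol.

1520 mol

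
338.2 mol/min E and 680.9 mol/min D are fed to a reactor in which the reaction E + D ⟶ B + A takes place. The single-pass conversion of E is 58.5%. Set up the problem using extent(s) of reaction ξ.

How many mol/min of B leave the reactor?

198 mol/min

E reacted = 0.585 × 338.2 = 197.8 mol/min; ν_E = −1, so ξ = 197.8/1 = 197.8 mol/min.
Outlet amounts (n = n₀ + ν ξ):
  E: 338.2 − 1(197.8) = 140.4
  D: 680.9 − 1(197.8) = 483.1
  B: 0 + 1(197.8) = 197.8
  A: 0 + 1(197.8) = 197.8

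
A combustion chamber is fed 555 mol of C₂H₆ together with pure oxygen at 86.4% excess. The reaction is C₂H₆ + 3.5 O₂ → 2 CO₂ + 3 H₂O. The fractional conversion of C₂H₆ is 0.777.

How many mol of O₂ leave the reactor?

Stoichiometric O₂ = 3.5 × 555 = 1942 mol; O₂ fed = 1942 × 1.864 = 3621 mol.
Fuel reacted = 0.777 × 555 → ξ = 431.2 mol.
Outlet (n = n₀ + ν ξ):
  C₂H₆: 555 − 1(431.2) = 123.8
  O₂: 3621 − 3.5(431.2) = 2111
  CO₂: 0 + 2(431.2) = 862.5
  H₂O: 0 + 3(431.2) = 1294

2110 mol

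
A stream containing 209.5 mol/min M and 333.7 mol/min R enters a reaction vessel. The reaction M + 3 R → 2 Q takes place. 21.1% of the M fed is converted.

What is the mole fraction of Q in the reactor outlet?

0.194

M reacted = 0.211 × 209.5 = 44.2 mol/min; ν_M = −1, so ξ = 44.2/1 = 44.2 mol/min.
Outlet amounts (n = n₀ + ν ξ):
  M: 209.5 − 1(44.2) = 165.3
  R: 333.7 − 3(44.2) = 201.1
  Q: 0 + 2(44.2) = 88.41
Total out = 454.8 mol/min; y_Q = 88.41 / 454.8 = 0.1944.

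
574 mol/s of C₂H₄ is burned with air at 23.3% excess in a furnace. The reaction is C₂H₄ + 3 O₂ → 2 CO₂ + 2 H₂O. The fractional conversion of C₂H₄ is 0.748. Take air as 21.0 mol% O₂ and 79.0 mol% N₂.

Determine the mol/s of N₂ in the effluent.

Stoichiometric O₂ = 3 × 574 = 1722 mol/s; O₂ fed = 1722 × 1.233 = 2123 mol/s.
N₂ fed = 2123 × 79/21 = 7987 mol/s.
Fuel reacted = 0.748 × 574 → ξ = 429.4 mol/s.
Outlet (n = n₀ + ν ξ):
  C₂H₄: 574 − 1(429.4) = 144.6
  O₂: 2123 − 3(429.4) = 835.2
  N₂: 7987 (inert)
  CO₂: 0 + 2(429.4) = 858.7
  H₂O: 0 + 2(429.4) = 858.7

7990 mol/s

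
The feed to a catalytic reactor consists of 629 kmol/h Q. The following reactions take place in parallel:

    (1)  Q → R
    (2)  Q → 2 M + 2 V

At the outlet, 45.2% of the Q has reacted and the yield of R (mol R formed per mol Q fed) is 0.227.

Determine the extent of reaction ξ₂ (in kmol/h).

Yield of R: 1ξ₁ / 629 = 0.227 → ξ₁ = 142.8 kmol/h.
Conversion of Q: 1ξ₁ + 1ξ₂ = 0.452 × 629 = 284.3 → ξ₂ = 141.5 kmol/h.
Outlet amounts (n = n₀ + Σ ν·ξ):
  Q: 629 − 1(142.8) − 1(141.5) = 344.7
  R: 0 + 1(142.8) = 142.8
  M: 0 + 2(141.5) = 283
  V: 0 + 2(141.5) = 283

ξ₂ = 142 kmol/h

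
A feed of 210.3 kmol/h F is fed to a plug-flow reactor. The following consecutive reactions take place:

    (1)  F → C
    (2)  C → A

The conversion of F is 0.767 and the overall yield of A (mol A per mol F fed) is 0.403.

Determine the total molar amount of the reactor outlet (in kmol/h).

210 kmol/h

Conversion of F: F consumed = 1ξ₁ = 0.767 × 210.3 → ξ₁ = 161.3 kmol/h.
Yield of A: 1ξ₂ / 210.3 = 0.403 → ξ₂ = 84.75 kmol/h.
Outlet amounts (n = n₀ + Σ ν·ξ):
  F: 210.3 − 1(161.3) = 49
  C: 0 + 1(161.3) − 1(84.75) = 76.55
  A: 0 + 1(84.75) = 84.75
Total out = 49 + 76.55 + 84.75 = 210.3 kmol/h.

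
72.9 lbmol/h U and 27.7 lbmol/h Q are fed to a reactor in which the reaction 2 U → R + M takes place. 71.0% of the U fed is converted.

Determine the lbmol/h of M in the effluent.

25.9 lbmol/h

U reacted = 0.71 × 72.9 = 51.76 lbmol/h; ν_U = −2, so ξ = 51.76/2 = 25.88 lbmol/h.
Outlet amounts (n = n₀ + ν ξ):
  U: 72.9 − 2(25.88) = 21.14
  R: 0 + 1(25.88) = 25.88
  M: 0 + 1(25.88) = 25.88
  Q: 27.7 (inert)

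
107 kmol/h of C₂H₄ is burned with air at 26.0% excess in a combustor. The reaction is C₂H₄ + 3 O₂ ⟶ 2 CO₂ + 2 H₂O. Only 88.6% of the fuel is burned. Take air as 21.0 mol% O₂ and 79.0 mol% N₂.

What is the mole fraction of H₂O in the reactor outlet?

0.0933

Stoichiometric O₂ = 3 × 107 = 321 kmol/h; O₂ fed = 321 × 1.260 = 404.5 kmol/h.
N₂ fed = 404.5 × 79/21 = 1522 kmol/h.
Fuel reacted = 0.886 × 107 → ξ = 94.8 kmol/h.
Outlet (n = n₀ + ν ξ):
  C₂H₄: 107 − 1(94.8) = 12.2
  O₂: 404.5 − 3(94.8) = 120.1
  N₂: 1522 (inert)
  CO₂: 0 + 2(94.8) = 189.6
  H₂O: 0 + 2(94.8) = 189.6
Total out = 2033 kmol/h; y_H₂O = 189.6 / 2033 = 0.09326.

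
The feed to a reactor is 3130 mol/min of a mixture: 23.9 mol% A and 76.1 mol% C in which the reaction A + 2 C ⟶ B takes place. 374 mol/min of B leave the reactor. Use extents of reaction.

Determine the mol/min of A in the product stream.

For B: n = n₀ + 1ξ → 374 = 0 + 1ξ, giving ξ = 374 mol/min.
Outlet amounts (n = n₀ + ν ξ):
  A: 748.1 − 1(374) = 374.1
  C: 2382 − 2(374) = 1634
  B: 0 + 1(374) = 374

374 mol/min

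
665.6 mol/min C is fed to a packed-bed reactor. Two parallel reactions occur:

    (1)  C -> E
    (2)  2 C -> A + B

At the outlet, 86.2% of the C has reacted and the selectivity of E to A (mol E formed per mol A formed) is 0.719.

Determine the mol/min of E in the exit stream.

Conversion of C: C consumed = 0.862 × 665.6 = 573.7 mol/min = 1ξ₁ + 2ξ₂.
Selectivity: 1ξ₁ / (1ξ₂) = 0.719 → ξ₁ = 0.719 ξ₂.
Substitute: (1·0.719 + 2) ξ₂ = 573.7 → ξ₂ = 211 mol/min, ξ₁ = 151.7 mol/min.
Outlet amounts (n = n₀ + Σ ν·ξ):
  C: 665.6 − 1(151.7) − 2(211) = 91.85
  E: 0 + 1(151.7) = 151.7
  A: 0 + 1(211) = 211
  B: 0 + 1(211) = 211

152 mol/min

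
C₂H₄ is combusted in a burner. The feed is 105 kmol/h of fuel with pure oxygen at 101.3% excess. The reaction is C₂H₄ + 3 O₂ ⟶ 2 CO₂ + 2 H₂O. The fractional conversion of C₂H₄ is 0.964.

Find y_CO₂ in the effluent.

Stoichiometric O₂ = 3 × 105 = 315 kmol/h; O₂ fed = 315 × 2.013 = 634.1 kmol/h.
Fuel reacted = 0.964 × 105 → ξ = 101.2 kmol/h.
Outlet (n = n₀ + ν ξ):
  C₂H₄: 105 − 1(101.2) = 3.78
  O₂: 634.1 − 3(101.2) = 330.4
  CO₂: 0 + 2(101.2) = 202.4
  H₂O: 0 + 2(101.2) = 202.4
Total out = 739.1 kmol/h; y_CO₂ = 202.4 / 739.1 = 0.2739.

0.274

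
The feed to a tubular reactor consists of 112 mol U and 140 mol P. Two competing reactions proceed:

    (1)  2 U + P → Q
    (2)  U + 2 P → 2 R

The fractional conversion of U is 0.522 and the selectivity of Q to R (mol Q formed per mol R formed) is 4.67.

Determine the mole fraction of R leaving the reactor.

Conversion of U: U consumed = 0.522 × 112 = 58.46 mol = 2ξ₁ + 1ξ₂.
Selectivity: 1ξ₁ / (2ξ₂) = 4.67 → ξ₁ = 9.34 ξ₂.
Substitute: (2·9.34 + 1) ξ₂ = 58.46 → ξ₂ = 2.971 mol, ξ₁ = 27.75 mol.
Outlet amounts (n = n₀ + Σ ν·ξ):
  U: 112 − 2(27.75) − 1(2.971) = 53.54
  P: 140 − 1(27.75) − 2(2.971) = 106.3
  Q: 0 + 1(27.75) = 27.75
  R: 0 + 2(2.971) = 5.941
Total out = 193.5 mol; y_R = 5.941 / 193.5 = 0.0307.

0.0307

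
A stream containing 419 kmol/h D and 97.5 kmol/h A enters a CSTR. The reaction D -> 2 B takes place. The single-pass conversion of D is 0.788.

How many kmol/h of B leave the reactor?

D reacted = 0.788 × 419 = 330.2 kmol/h; ν_D = −1, so ξ = 330.2/1 = 330.2 kmol/h.
Outlet amounts (n = n₀ + ν ξ):
  D: 419 − 1(330.2) = 88.83
  B: 0 + 2(330.2) = 660.3
  A: 97.5 (inert)

660 kmol/h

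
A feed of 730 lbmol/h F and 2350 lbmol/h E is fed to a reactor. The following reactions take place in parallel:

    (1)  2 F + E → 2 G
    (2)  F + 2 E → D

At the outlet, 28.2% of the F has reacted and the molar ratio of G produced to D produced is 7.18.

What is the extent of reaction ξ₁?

ξ₁ = 90.3 lbmol/h

Conversion of F: F consumed = 0.282 × 730 = 205.9 lbmol/h = 2ξ₁ + 1ξ₂.
Selectivity: 2ξ₁ / (1ξ₂) = 7.18 → ξ₁ = 3.59 ξ₂.
Substitute: (2·3.59 + 1) ξ₂ = 205.9 → ξ₂ = 25.17 lbmol/h, ξ₁ = 90.35 lbmol/h.
Outlet amounts (n = n₀ + Σ ν·ξ):
  F: 730 − 2(90.35) − 1(25.17) = 524.1
  E: 2350 − 1(90.35) − 2(25.17) = 2209
  G: 0 + 2(90.35) = 180.7
  D: 0 + 1(25.17) = 25.17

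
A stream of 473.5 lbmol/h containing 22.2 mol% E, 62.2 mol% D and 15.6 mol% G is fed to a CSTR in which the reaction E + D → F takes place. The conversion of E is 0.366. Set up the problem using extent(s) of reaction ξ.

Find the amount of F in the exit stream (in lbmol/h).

38.5 lbmol/h

E reacted = 0.366 × 105.1 = 38.47 lbmol/h; ν_E = −1, so ξ = 38.47/1 = 38.47 lbmol/h.
Outlet amounts (n = n₀ + ν ξ):
  E: 105.1 − 1(38.47) = 66.64
  D: 294.5 − 1(38.47) = 256
  F: 0 + 1(38.47) = 38.47
  G: 73.87 (inert)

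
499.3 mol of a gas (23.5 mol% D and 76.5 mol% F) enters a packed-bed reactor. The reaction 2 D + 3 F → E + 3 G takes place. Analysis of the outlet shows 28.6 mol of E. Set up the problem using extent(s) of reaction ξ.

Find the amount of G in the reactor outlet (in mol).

For E: n = n₀ + 1ξ → 28.6 = 0 + 1ξ, giving ξ = 28.6 mol.
Outlet amounts (n = n₀ + ν ξ):
  D: 117.3 − 2(28.6) = 60.14
  F: 382 − 3(28.6) = 296.2
  E: 0 + 1(28.6) = 28.6
  G: 0 + 3(28.6) = 85.8

85.8 mol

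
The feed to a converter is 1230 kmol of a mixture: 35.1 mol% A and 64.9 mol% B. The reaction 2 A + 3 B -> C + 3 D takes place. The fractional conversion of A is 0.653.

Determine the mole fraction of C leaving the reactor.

A reacted = 0.653 × 431.7 = 281.9 kmol; ν_A = −2, so ξ = 281.9/2 = 141 kmol.
Outlet amounts (n = n₀ + ν ξ):
  A: 431.7 − 2(141) = 149.8
  B: 798.3 − 3(141) = 375.4
  C: 0 + 1(141) = 141
  D: 0 + 3(141) = 422.9
Total out = 1089 kmol; y_C = 141 / 1089 = 0.1294.

0.129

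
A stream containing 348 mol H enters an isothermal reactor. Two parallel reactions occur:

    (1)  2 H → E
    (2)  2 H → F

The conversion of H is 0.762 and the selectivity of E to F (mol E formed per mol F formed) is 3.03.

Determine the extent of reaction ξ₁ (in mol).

ξ₁ = 99.7 mol

Conversion of H: H consumed = 0.762 × 348 = 265.2 mol = 2ξ₁ + 2ξ₂.
Selectivity: 1ξ₁ / (1ξ₂) = 3.03 → ξ₁ = 3.03 ξ₂.
Substitute: (2·3.03 + 2) ξ₂ = 265.2 → ξ₂ = 32.9 mol, ξ₁ = 99.69 mol.
Outlet amounts (n = n₀ + Σ ν·ξ):
  H: 348 − 2(99.69) − 2(32.9) = 82.82
  E: 0 + 1(99.69) = 99.69
  F: 0 + 1(32.9) = 32.9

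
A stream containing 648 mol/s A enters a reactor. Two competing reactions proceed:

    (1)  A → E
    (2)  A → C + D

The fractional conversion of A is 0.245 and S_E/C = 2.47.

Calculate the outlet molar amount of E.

Conversion of A: A consumed = 0.245 × 648 = 158.8 mol/s = 1ξ₁ + 1ξ₂.
Selectivity: 1ξ₁ / (1ξ₂) = 2.47 → ξ₁ = 2.47 ξ₂.
Substitute: (1·2.47 + 1) ξ₂ = 158.8 → ξ₂ = 45.75 mol/s, ξ₁ = 113 mol/s.
Outlet amounts (n = n₀ + Σ ν·ξ):
  A: 648 − 1(113) − 1(45.75) = 489.2
  E: 0 + 1(113) = 113
  C: 0 + 1(45.75) = 45.75
  D: 0 + 1(45.75) = 45.75

113 mol/s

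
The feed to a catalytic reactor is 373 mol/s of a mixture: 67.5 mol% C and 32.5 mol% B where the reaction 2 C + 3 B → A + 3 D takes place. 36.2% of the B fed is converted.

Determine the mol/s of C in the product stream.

223 mol/s

B reacted = 0.362 × 121.2 = 43.88 mol/s; ν_B = −3, so ξ = 43.88/3 = 14.63 mol/s.
Outlet amounts (n = n₀ + ν ξ):
  C: 251.8 − 2(14.63) = 222.5
  B: 121.2 − 3(14.63) = 77.34
  A: 0 + 1(14.63) = 14.63
  D: 0 + 3(14.63) = 43.88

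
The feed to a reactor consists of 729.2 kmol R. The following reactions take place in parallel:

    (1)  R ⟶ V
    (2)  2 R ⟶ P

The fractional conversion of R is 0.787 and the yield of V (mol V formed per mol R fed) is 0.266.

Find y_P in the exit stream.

0.352

Yield of V: 1ξ₁ / 729.2 = 0.266 → ξ₁ = 194 kmol.
Conversion of R: 1ξ₁ + 2ξ₂ = 0.787 × 729.2 = 573.9 → ξ₂ = 190 kmol.
Outlet amounts (n = n₀ + Σ ν·ξ):
  R: 729.2 − 1(194) − 2(190) = 155.3
  V: 0 + 1(194) = 194
  P: 0 + 1(190) = 190
Total out = 539.2 kmol; y_P = 190 / 539.2 = 0.3523.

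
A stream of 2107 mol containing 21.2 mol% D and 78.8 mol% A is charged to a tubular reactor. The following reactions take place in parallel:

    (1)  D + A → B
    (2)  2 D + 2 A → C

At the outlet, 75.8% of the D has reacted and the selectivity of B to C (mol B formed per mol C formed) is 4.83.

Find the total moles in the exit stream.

1720 mol

Conversion of D: D consumed = 0.758 × 446.7 = 338.6 mol = 1ξ₁ + 2ξ₂.
Selectivity: 1ξ₁ / (1ξ₂) = 4.83 → ξ₁ = 4.83 ξ₂.
Substitute: (1·4.83 + 2) ξ₂ = 338.6 → ξ₂ = 49.57 mol, ξ₁ = 239.4 mol.
Outlet amounts (n = n₀ + Σ ν·ξ):
  D: 446.7 − 1(239.4) − 2(49.57) = 108.1
  A: 1660 − 1(239.4) − 2(49.57) = 1322
  B: 0 + 1(239.4) = 239.4
  C: 0 + 1(49.57) = 49.57
Total out = 108.1 + 1322 + 239.4 + 49.57 = 1719 mol.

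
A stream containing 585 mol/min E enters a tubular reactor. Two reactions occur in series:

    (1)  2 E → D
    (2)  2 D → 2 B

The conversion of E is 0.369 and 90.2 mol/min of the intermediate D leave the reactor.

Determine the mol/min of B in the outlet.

17.7 mol/min

Conversion of E: E consumed = 2ξ₁ = 0.369 × 585 → ξ₁ = 107.9 mol/min.
D balance: n_D = 0 + 1ξ₁ − 2ξ₂ = 90.2 → ξ₂ = (1·107.9 − 90.2)/2 = 8.866 mol/min.
Outlet amounts (n = n₀ + Σ ν·ξ):
  E: 585 − 2(107.9) = 369.1
  D: 0 + 1(107.9) − 2(8.866) = 90.2
  B: 0 + 2(8.866) = 17.73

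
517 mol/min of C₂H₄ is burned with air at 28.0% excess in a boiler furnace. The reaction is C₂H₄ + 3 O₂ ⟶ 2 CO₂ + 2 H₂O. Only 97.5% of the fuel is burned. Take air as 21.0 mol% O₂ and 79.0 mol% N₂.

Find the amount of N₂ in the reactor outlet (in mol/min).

Stoichiometric O₂ = 3 × 517 = 1551 mol/min; O₂ fed = 1551 × 1.280 = 1985 mol/min.
N₂ fed = 1985 × 79/21 = 7468 mol/min.
Fuel reacted = 0.975 × 517 → ξ = 504.1 mol/min.
Outlet (n = n₀ + ν ξ):
  C₂H₄: 517 − 1(504.1) = 12.93
  O₂: 1985 − 3(504.1) = 473.1
  N₂: 7468 (inert)
  CO₂: 0 + 2(504.1) = 1008
  H₂O: 0 + 2(504.1) = 1008

7470 mol/min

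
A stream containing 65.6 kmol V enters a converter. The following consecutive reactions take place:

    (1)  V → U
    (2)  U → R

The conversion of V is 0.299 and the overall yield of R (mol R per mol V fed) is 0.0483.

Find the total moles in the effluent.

Conversion of V: V consumed = 1ξ₁ = 0.299 × 65.6 → ξ₁ = 19.61 kmol.
Yield of R: 1ξ₂ / 65.6 = 0.0483 → ξ₂ = 3.168 kmol.
Outlet amounts (n = n₀ + Σ ν·ξ):
  V: 65.6 − 1(19.61) = 45.99
  U: 0 + 1(19.61) − 1(3.168) = 16.45
  R: 0 + 1(3.168) = 3.168
Total out = 45.99 + 16.45 + 3.168 = 65.6 kmol.

65.6 kmol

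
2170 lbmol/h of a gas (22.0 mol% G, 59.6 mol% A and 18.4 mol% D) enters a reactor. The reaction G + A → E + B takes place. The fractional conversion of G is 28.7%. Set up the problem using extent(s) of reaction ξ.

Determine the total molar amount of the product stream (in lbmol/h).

2170 lbmol/h

G reacted = 0.287 × 477.4 = 137 lbmol/h; ν_G = −1, so ξ = 137/1 = 137 lbmol/h.
Outlet amounts (n = n₀ + ν ξ):
  G: 477.4 − 1(137) = 340.4
  A: 1293 − 1(137) = 1156
  E: 0 + 1(137) = 137
  B: 0 + 1(137) = 137
  D: 399.3 (inert)
Total out = 340.4 + 1156 + 137 + 137 + 399.3 = 2170 lbmol/h.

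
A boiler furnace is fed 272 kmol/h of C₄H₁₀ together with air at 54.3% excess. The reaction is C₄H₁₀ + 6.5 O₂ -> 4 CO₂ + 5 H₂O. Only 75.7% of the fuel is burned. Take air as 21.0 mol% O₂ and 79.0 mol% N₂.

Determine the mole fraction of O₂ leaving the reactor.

0.102

Stoichiometric O₂ = 6.5 × 272 = 1768 kmol/h; O₂ fed = 1768 × 1.543 = 2728 kmol/h.
N₂ fed = 2728 × 79/21 = 10260 kmol/h.
Fuel reacted = 0.757 × 272 → ξ = 205.9 kmol/h.
Outlet (n = n₀ + ν ξ):
  C₄H₁₀: 272 − 1(205.9) = 66.1
  O₂: 2728 − 6.5(205.9) = 1390
  N₂: 10260 (inert)
  CO₂: 0 + 4(205.9) = 823.6
  H₂O: 0 + 5(205.9) = 1030
Total out = 13570 kmol/h; y_O₂ = 1390 / 13570 = 0.1024.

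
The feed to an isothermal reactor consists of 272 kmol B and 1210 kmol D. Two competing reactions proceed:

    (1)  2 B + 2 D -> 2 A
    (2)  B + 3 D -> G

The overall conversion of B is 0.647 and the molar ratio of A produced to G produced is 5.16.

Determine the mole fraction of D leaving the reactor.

0.782

Conversion of B: B consumed = 0.647 × 272 = 176 kmol = 2ξ₁ + 1ξ₂.
Selectivity: 2ξ₁ / (1ξ₂) = 5.16 → ξ₁ = 2.58 ξ₂.
Substitute: (2·2.58 + 1) ξ₂ = 176 → ξ₂ = 28.57 kmol, ξ₁ = 73.71 kmol.
Outlet amounts (n = n₀ + Σ ν·ξ):
  B: 272 − 2(73.71) − 1(28.57) = 96.02
  D: 1210 − 2(73.71) − 3(28.57) = 976.9
  A: 0 + 2(73.71) = 147.4
  G: 0 + 1(28.57) = 28.57
Total out = 1249 kmol; y_D = 976.9 / 1249 = 0.7822.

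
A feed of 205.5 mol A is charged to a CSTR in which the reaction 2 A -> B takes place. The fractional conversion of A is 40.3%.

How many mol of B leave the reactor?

41.4 mol

A reacted = 0.403 × 205.5 = 82.82 mol; ν_A = −2, so ξ = 82.82/2 = 41.41 mol.
Outlet amounts (n = n₀ + ν ξ):
  A: 205.5 − 2(41.41) = 122.7
  B: 0 + 1(41.41) = 41.41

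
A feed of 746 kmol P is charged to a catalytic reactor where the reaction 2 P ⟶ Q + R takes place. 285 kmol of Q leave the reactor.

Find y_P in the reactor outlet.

0.236

For Q: n = n₀ + 1ξ → 285 = 0 + 1ξ, giving ξ = 285 kmol.
Outlet amounts (n = n₀ + ν ξ):
  P: 746 − 2(285) = 176
  Q: 0 + 1(285) = 285
  R: 0 + 1(285) = 285
Total out = 746 kmol; y_P = 176 / 746 = 0.2359.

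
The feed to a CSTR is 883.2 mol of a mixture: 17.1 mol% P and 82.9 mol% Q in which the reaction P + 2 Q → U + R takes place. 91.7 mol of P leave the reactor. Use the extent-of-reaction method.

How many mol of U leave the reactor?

For P: n = n₀ − 1ξ → 91.7 = 151 − 1ξ, giving ξ = 59.33 mol.
Outlet amounts (n = n₀ + ν ξ):
  P: 151 − 1(59.33) = 91.7
  Q: 732.2 − 2(59.33) = 613.5
  U: 0 + 1(59.33) = 59.33
  R: 0 + 1(59.33) = 59.33

59.3 mol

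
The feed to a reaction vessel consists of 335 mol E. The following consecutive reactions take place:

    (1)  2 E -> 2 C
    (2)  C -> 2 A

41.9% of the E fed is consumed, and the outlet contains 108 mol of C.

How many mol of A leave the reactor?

64.7 mol

Conversion of E: E consumed = 2ξ₁ = 0.419 × 335 → ξ₁ = 70.18 mol.
C balance: n_C = 0 + 2ξ₁ − 1ξ₂ = 108 → ξ₂ = (2·70.18 − 108)/1 = 32.36 mol.
Outlet amounts (n = n₀ + Σ ν·ξ):
  E: 335 − 2(70.18) = 194.6
  C: 0 + 2(70.18) − 1(32.36) = 108
  A: 0 + 2(32.36) = 64.73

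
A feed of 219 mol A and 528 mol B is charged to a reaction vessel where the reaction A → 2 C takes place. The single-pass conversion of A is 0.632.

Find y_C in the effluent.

0.313

A reacted = 0.632 × 219 = 138.4 mol; ν_A = −1, so ξ = 138.4/1 = 138.4 mol.
Outlet amounts (n = n₀ + ν ξ):
  A: 219 − 1(138.4) = 80.59
  C: 0 + 2(138.4) = 276.8
  B: 528 (inert)
Total out = 885.4 mol; y_C = 276.8 / 885.4 = 0.3126.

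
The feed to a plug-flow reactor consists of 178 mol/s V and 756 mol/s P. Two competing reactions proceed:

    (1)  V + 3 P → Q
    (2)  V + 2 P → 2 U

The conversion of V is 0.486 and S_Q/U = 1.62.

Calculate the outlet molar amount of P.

517 mol/s

Conversion of V: V consumed = 0.486 × 178 = 86.51 mol/s = 1ξ₁ + 1ξ₂.
Selectivity: 1ξ₁ / (2ξ₂) = 1.62 → ξ₁ = 3.24 ξ₂.
Substitute: (1·3.24 + 1) ξ₂ = 86.51 → ξ₂ = 20.4 mol/s, ξ₁ = 66.11 mol/s.
Outlet amounts (n = n₀ + Σ ν·ξ):
  V: 178 − 1(66.11) − 1(20.4) = 91.49
  P: 756 − 3(66.11) − 2(20.4) = 516.9
  Q: 0 + 1(66.11) = 66.11
  U: 0 + 2(20.4) = 40.81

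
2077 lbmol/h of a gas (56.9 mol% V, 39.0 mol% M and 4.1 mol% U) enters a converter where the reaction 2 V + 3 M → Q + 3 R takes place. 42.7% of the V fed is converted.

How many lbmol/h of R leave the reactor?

V reacted = 0.427 × 1182 = 504.6 lbmol/h; ν_V = −2, so ξ = 504.6/2 = 252.3 lbmol/h.
Outlet amounts (n = n₀ + ν ξ):
  V: 1182 − 2(252.3) = 677.2
  M: 810 − 3(252.3) = 53.08
  Q: 0 + 1(252.3) = 252.3
  R: 0 + 3(252.3) = 757
  U: 85.16 (inert)

757 lbmol/h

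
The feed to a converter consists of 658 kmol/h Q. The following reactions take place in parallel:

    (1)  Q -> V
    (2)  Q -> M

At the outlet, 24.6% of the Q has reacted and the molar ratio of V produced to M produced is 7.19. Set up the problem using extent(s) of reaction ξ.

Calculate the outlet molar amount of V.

142 kmol/h

Conversion of Q: Q consumed = 0.246 × 658 = 161.9 kmol/h = 1ξ₁ + 1ξ₂.
Selectivity: 1ξ₁ / (1ξ₂) = 7.19 → ξ₁ = 7.19 ξ₂.
Substitute: (1·7.19 + 1) ξ₂ = 161.9 → ξ₂ = 19.76 kmol/h, ξ₁ = 142.1 kmol/h.
Outlet amounts (n = n₀ + Σ ν·ξ):
  Q: 658 − 1(142.1) − 1(19.76) = 496.1
  V: 0 + 1(142.1) = 142.1
  M: 0 + 1(19.76) = 19.76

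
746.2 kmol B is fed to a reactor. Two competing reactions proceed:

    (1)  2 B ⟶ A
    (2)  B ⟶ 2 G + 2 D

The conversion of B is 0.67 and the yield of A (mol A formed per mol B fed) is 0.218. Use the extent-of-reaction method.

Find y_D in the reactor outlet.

0.315

Yield of A: 1ξ₁ / 746.2 = 0.218 → ξ₁ = 162.7 kmol.
Conversion of B: 2ξ₁ + 1ξ₂ = 0.67 × 746.2 = 500 → ξ₂ = 174.6 kmol.
Outlet amounts (n = n₀ + Σ ν·ξ):
  B: 746.2 − 2(162.7) − 1(174.6) = 246.2
  A: 0 + 1(162.7) = 162.7
  G: 0 + 2(174.6) = 349.2
  D: 0 + 2(174.6) = 349.2
Total out = 1107 kmol; y_D = 349.2 / 1107 = 0.3154.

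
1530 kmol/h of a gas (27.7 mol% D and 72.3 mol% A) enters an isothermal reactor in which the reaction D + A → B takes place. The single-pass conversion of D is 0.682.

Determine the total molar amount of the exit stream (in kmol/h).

1240 kmol/h

D reacted = 0.682 × 423.8 = 289 kmol/h; ν_D = −1, so ξ = 289/1 = 289 kmol/h.
Outlet amounts (n = n₀ + ν ξ):
  D: 423.8 − 1(289) = 134.8
  A: 1106 − 1(289) = 817.2
  B: 0 + 1(289) = 289
Total out = 134.8 + 817.2 + 289 = 1241 kmol/h.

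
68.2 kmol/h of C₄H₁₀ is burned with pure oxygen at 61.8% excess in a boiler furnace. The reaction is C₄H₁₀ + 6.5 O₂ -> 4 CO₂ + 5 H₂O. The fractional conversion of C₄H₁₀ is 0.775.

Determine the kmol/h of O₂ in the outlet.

374 kmol/h

Stoichiometric O₂ = 6.5 × 68.2 = 443.3 kmol/h; O₂ fed = 443.3 × 1.618 = 717.3 kmol/h.
Fuel reacted = 0.775 × 68.2 → ξ = 52.86 kmol/h.
Outlet (n = n₀ + ν ξ):
  C₄H₁₀: 68.2 − 1(52.86) = 15.34
  O₂: 717.3 − 6.5(52.86) = 373.7
  CO₂: 0 + 4(52.86) = 211.4
  H₂O: 0 + 5(52.86) = 264.3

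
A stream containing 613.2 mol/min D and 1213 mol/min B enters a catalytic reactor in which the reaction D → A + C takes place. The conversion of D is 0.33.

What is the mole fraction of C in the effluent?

D reacted = 0.33 × 613.2 = 202.4 mol/min; ν_D = −1, so ξ = 202.4/1 = 202.4 mol/min.
Outlet amounts (n = n₀ + ν ξ):
  D: 613.2 − 1(202.4) = 410.8
  A: 0 + 1(202.4) = 202.4
  C: 0 + 1(202.4) = 202.4
  B: 1213 (inert)
Total out = 2029 mol/min; y_C = 202.4 / 2029 = 0.09975.

0.0998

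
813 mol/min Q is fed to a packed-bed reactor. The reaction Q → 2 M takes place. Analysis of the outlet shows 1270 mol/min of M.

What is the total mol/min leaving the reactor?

For M: n = n₀ + 2ξ → 1270 = 0 + 2ξ, giving ξ = 635 mol/min.
Outlet amounts (n = n₀ + ν ξ):
  Q: 813 − 1(635) = 178
  M: 0 + 2(635) = 1270
Total out = 178 + 1270 = 1448 mol/min.

1450 mol/min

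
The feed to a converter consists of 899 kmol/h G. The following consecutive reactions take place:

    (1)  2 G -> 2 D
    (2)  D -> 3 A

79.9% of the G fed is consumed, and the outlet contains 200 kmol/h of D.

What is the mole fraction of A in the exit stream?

Conversion of G: G consumed = 2ξ₁ = 0.799 × 899 → ξ₁ = 359.2 kmol/h.
D balance: n_D = 0 + 2ξ₁ − 1ξ₂ = 200 → ξ₂ = (2·359.2 − 200)/1 = 518.3 kmol/h.
Outlet amounts (n = n₀ + Σ ν·ξ):
  G: 899 − 2(359.2) = 180.7
  D: 0 + 2(359.2) − 1(518.3) = 200
  A: 0 + 3(518.3) = 1555
Total out = 1936 kmol/h; y_A = 1555 / 1936 = 0.8033.

0.803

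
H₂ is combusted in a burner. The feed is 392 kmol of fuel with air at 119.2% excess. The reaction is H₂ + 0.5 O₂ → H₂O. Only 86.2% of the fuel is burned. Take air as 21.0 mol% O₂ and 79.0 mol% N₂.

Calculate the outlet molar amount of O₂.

Stoichiometric O₂ = 0.5 × 392 = 196 kmol; O₂ fed = 196 × 2.192 = 429.6 kmol.
N₂ fed = 429.6 × 79/21 = 1616 kmol.
Fuel reacted = 0.862 × 392 → ξ = 337.9 kmol.
Outlet (n = n₀ + ν ξ):
  H₂: 392 − 1(337.9) = 54.1
  O₂: 429.6 − 0.5(337.9) = 260.7
  N₂: 1616 (inert)
  H₂O: 0 + 1(337.9) = 337.9

261 kmol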